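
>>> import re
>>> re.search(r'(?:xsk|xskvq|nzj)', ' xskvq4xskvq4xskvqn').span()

Alternation isn't longest-match — the leftmost alternative that fits at this position is chosen.
The match spans [1:4] → 'xsk'.

(1, 4)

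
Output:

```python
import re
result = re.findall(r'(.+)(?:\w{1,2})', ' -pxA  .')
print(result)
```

Pattern: one or more of any character (captured); then 1 to 2 of a word character (non-capturing group).
Walking the string: at [0:5] match ' -pxA', group 1 = ' -px'.
One capturing group, so `findall` returns just the captured substring from the one match — 1 in all.

[' -px']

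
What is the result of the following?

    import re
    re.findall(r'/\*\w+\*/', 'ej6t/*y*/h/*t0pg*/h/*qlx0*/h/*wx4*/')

Walking the string: at [4:9] → '/*y*/'; at [10:18] → '/*t0pg*/'; at [19:27] → '/*qlx0*/'; at [28:35] → '/*wx4*/'.
Since nothing is captured, `findall` lists the 4 matched substrings directly.

['/*y*/', '/*t0pg*/', '/*qlx0*/', '/*wx4*/']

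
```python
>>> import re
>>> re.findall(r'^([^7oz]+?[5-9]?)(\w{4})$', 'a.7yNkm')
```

Pattern: anchored at the start of the string; then one or more of any character except [7oz] (lazy), then optionally a character in [5-9] (captured); then exactly 4 of a word character (captured); then anchored at the end.
Matches: at [0:7] match 'a.7yNkm', groups = ('a.7', 'yNkm').
Multiple groups make `findall` return tuples — one 2-tuple for the one match.

[('a.7', 'yNkm')]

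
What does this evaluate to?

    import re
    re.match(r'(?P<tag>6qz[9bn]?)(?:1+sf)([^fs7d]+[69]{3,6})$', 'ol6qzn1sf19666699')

None

Pattern: the literal '6qz', then optionally one of [9bn] (captured as 'tag'); then one or more of the literal '1', then the literal 'sf' (non-capturing group); then one or more of any character except [fs7d], then 3 to 6 of one of [69] (captured); then anchored at the end.
`re.match` won't scan ahead — the pattern has to work from the very first character.
Here the pattern fails at index 0, so the call returns None.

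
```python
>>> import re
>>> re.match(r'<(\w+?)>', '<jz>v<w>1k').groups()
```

('jz',)

The match spans [0:4] → '<jz>'.
Captured: group 1 = 'jz'.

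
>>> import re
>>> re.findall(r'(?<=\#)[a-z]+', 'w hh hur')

[]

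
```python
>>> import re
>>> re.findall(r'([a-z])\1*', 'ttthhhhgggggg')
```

`\1` is not a pattern — it's the concrete string captured by group 1, re-applied verbatim.
Matches: at [0:3] match 'ttt', group 1 = 't'; at [3:7] match 'hhhh', group 1 = 'h'; at [7:13] match 'gggggg', group 1 = 'g'.
`findall` collects group 1 from each match (3 total).

['t', 'h', 'g']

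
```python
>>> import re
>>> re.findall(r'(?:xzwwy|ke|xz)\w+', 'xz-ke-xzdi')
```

Matches: at [6:10] → 'xzdi'.
With no groups in the pattern, `findall` gives back each whole match — 1 here.

['xzdi']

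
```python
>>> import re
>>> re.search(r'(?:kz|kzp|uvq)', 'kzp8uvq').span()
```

(0, 2)

Branches in `(...|...)` are attempted left-to-right; the first branch that allows the whole pattern to succeed is taken.
`re.search` scans for the first position where the pattern succeeds.
The match spans [0:2] → 'kz'.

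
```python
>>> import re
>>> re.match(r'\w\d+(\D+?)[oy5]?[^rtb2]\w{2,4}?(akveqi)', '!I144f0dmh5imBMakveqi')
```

With `match`, the pattern is implicitly anchored at the beginning.
Here position 0 doesn't satisfy it, so the call returns None.

None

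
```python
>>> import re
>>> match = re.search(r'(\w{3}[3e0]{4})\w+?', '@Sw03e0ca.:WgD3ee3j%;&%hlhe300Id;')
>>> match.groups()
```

('WgD3ee3',)

This matches exactly 3 of a word character, then exactly 4 of one of [3e0] (captured); then one or more of a word character (lazy).
Unlike `match`, `search` isn't anchored — it looks for the pattern anywhere in the string.
The match spans [11:19] → 'WgD3ee3j'.
Captured: group 1 = 'WgD3ee3'.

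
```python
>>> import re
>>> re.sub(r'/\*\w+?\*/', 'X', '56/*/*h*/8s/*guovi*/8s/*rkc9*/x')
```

Matches: at [4:9] → '/*h*/'; at [11:20] → '/*guovi*/'; at [22:30] → '/*rkc9*/'.
`sub` substitutes 'X' at each match site.

'56/*X8sX8sXx'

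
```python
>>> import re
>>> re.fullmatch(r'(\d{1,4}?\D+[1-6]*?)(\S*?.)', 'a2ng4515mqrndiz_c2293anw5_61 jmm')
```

None

`fullmatch` succeeds only if the pattern covers the string from start to end.
Here there's no way to consume every character, so the call returns None.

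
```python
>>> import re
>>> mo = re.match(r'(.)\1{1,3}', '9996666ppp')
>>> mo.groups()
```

('9',)

A backreference is literal: `\1` must see the identical characters the first group matched.
`re.match` won't scan ahead — the pattern has to work from the very first character.
The match spans [0:3] → '999'.
Captured: group 1 = '9'.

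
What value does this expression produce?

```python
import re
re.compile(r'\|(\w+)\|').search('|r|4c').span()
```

(0, 3)

The match spans [0:3] → '|r|'.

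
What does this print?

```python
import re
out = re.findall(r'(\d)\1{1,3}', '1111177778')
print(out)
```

['1', '7']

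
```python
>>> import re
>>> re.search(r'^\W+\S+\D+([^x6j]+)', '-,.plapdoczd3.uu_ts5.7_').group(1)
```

The match spans [0:23] → '-,.plapdoczd3.uu_ts5.7_'.
Captured: group 1 = '7_'.

'7_'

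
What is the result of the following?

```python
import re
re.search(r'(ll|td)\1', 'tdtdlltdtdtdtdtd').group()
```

'tdtd'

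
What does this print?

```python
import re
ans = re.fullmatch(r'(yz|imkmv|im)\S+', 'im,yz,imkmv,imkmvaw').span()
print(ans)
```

`re.fullmatch` requires the pattern to consume the entire string.
The match spans [0:19] → 'im,yz,imkmv,imkmvaw'.
Captured: group 1 = 'im'.

(0, 19)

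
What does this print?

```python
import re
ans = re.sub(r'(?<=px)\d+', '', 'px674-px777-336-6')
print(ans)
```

px-px-336-6

The positive lookaround only admits positions where the adjacent text matches; those characters stay outside the span.
Matches: at [2:5] → '674'; at [8:11] → '777'.
`sub` substitutes '' at each match site.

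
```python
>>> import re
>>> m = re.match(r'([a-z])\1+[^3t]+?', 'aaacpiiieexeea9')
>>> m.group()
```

A backreference is literal: `\1` must see the identical characters the first group matched.
`match` is anchored at position 0; if the pattern doesn't fit there, it returns None.
The match spans [0:4] → 'aaac'.
Captured: group 1 = 'a'.

'aaac'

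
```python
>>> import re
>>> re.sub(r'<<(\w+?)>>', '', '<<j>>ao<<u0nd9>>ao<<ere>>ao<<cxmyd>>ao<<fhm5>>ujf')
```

'aoaoaoaoujf'

`sub` substitutes '' at each match site.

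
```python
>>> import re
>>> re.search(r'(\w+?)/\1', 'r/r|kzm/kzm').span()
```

(0, 3)

After group 1 captures some text, `\1` only succeeds where that same text appears again.
The match spans [0:3] → 'r/r'.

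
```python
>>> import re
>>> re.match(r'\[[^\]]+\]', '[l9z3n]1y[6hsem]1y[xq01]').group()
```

'[l9z3n]'

`match` is anchored at position 0; if the pattern doesn't fit there, it returns None.
The match spans [0:7] → '[l9z3n]'.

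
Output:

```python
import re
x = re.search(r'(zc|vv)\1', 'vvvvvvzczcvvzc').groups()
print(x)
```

After group 1 captures some text, `\1` only succeeds where that same text appears again.
`search` walks the string left to right and returns the first match it finds.
The match spans [0:4] → 'vvvv'.
Captured: group 1 = 'vv'.

('vv',)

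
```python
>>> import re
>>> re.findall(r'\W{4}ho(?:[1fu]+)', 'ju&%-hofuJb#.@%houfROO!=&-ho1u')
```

['#.@%houf', '!=&-ho1u']

This matches exactly 4 of a non-word character, then the literal 'ho'; then one or more of one of [1fu] (non-capturing group).
Scanning left to right: at [11:19] → '#.@%houf'; at [22:30] → '!=&-ho1u'.
Since nothing is captured, `findall` lists the 2 matched substrings directly.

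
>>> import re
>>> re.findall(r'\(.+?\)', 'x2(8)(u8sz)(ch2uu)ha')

A non-greedy quantifier consumes as few characters as it can — just enough that the remainder of the pattern still matches from where it stops; whatever follows it matches normally.
Matches: at [2:5] → '(8)'; at [5:11] → '(u8sz)'; at [11:18] → '(ch2uu)'.
Since nothing is captured, `findall` lists the 3 matched substrings directly.

['(8)', '(u8sz)', '(ch2uu)']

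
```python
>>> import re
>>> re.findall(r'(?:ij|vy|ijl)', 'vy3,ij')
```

['vy', 'ij']

Matches: at [0:2] → 'vy'; at [4:6] → 'ij'.
With no groups in the pattern, `findall` gives back each whole match — 2 here.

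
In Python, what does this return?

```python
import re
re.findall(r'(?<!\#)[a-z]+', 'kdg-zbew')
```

The negative lookahead/lookbehind blocks any match where the forbidden context is present.
Walking the string: at [0:3] → 'kdg'; at [4:8] → 'zbew'.
Since nothing is captured, `findall` lists the 2 matched substrings directly.

['kdg', 'zbew']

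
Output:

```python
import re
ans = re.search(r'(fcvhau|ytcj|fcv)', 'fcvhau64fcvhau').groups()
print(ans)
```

('fcvhau',)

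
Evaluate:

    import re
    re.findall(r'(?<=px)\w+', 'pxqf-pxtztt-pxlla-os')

['qf', 'tztt', 'lla']

The lookaround is zero-width — it requires the adjacent text to match without consuming it, so the asserted text isn't part of the match.
Scanning left to right: at [2:4] → 'qf'; at [7:11] → 'tztt'; at [14:17] → 'lla'.
Since nothing is captured, `findall` lists the 3 matched substrings directly.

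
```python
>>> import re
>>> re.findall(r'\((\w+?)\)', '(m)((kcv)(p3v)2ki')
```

Matches: at [0:3] match '(m)', group 1 = 'm'; at [4:9] match '(kcv)', group 1 = 'kcv'; at [9:14] match '(p3v)', group 1 = 'p3v'.
`findall` collects group 1 from each match (3 total).

['m', 'kcv', 'p3v']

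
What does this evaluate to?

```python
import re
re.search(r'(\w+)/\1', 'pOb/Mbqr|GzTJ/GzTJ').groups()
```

`\1` has to match the exact text group 1 already captured.
`search` walks the string left to right and returns the first match it finds.
The match spans [9:18] → 'GzTJ/GzTJ'.
Captured: group 1 = 'GzTJ'.

('GzTJ',)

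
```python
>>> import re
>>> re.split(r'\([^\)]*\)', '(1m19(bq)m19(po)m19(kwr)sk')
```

['', 'm19', 'm19', 'sk']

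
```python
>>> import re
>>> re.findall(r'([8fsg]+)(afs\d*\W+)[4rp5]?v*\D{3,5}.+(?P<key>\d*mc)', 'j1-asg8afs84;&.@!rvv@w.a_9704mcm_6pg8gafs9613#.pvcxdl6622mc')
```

[('sg8', 'afs84;&.@!', 'mc')]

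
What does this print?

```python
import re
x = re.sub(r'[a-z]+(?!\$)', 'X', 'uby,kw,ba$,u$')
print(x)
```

X,X,Xa$,u$

The negative lookahead/lookbehind blocks any match where the forbidden context is present.
Matches: at [0:3] → 'uby'; at [4:6] → 'kw'; at [7:8] → 'b'.
`sub` substitutes 'X' at each match site.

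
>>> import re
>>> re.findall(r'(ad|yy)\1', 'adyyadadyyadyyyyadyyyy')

A backreference is literal: `\1` must see the identical characters the first group matched.
Scanning left to right: at [4:8] match 'adad', group 1 = 'ad'; at [12:16] match 'yyyy', group 1 = 'yy'; at [18:22] match 'yyyy', group 1 = 'yy'.
With a single group, `findall` returns only what that group captured — 3 items.

['ad', 'yy', 'yy']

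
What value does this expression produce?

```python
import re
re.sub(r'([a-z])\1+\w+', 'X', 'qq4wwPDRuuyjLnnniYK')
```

After group 1 captures some text, `\1` only succeeds where that same text appears again.
Every occurrence is swapped for 'X'.

'X'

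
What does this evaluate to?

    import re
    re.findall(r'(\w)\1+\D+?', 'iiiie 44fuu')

['i', '4']

`\1` is not a pattern — it's the concrete string captured by group 1, re-applied verbatim.
Walking the string: at [0:5] match 'iiiie', group 1 = 'i'; at [6:9] match '44f', group 1 = '4'.
`findall` collects group 1 from each match (2 total).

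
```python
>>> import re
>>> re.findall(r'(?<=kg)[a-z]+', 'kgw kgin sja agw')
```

['w', 'in']

The lookaround is zero-width — it requires the adjacent text to match without consuming it, so the asserted text isn't part of the match.
Matches: at [2:3] → 'w'; at [6:8] → 'in'.
Since nothing is captured, `findall` lists the 2 matched substrings directly.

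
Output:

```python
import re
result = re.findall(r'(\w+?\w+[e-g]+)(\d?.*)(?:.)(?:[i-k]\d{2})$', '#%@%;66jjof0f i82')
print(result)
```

[('66jjof0f', '')]

Pattern: one or more of a word character (lazy), then one or more of a word character, then one or more of a character in [e-g] (captured); then optionally a digit, then zero or more of any character (captured); then any character (non-capturing group); then a character in [i-k], then exactly 2 of a digit (non-capturing group); then anchored at the end.
2 groups means the one result is a tuple of 2 captured strings — 1 here.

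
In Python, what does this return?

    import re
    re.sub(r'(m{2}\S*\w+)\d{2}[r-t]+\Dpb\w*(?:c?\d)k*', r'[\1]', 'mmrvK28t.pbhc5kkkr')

The replacement refers to a captured group, so each match is rewritten using its own captured text.

'[mmrvK]r'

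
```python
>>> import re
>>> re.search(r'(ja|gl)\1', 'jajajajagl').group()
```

The backreference `\1` re-matches whatever the first group consumed, character for character.
The match spans [0:4] → 'jaja'.

'jaja'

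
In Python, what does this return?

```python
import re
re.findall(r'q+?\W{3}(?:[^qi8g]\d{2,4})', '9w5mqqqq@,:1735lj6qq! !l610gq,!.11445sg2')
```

`findall` yields the raw match text (3 of them) because the pattern has no groups.

['qqqq@,:1735', 'qq! !l610', 'q,!.11445']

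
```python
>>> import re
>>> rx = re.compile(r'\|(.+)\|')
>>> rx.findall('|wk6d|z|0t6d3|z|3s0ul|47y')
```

['wk6d|z|0t6d3|z|3s0ul']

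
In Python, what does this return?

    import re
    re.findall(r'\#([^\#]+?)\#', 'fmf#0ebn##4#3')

['0ebn', '4']

Scanning left to right: at [3:9] match '#0ebn#', group 1 = '0ebn'; at [9:12] match '#4#', group 1 = '4'.
With a single group, `findall` returns only what that group captured — 2 items.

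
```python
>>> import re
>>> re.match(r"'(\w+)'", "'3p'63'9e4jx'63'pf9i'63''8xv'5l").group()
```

"'3p'"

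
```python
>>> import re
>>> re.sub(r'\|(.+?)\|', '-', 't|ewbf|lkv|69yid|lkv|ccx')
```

't-lkv-lkv|ccx'

A non-greedy quantifier consumes as few characters as it can — just enough that the remainder of the pattern still matches from where it stops; whatever follows it matches normally.
Matches: at [1:7] → '|ewbf|'; at [10:17] → '|69yid|'.
Each match is replaced by '-'.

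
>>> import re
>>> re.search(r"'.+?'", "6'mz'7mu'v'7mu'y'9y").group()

With the lazy modifier that quantifier settles for the fewest repetitions that let the rest of the pattern succeed (the atoms after it are unaffected and can still be greedy).
Unlike `match`, `search` isn't anchored — it looks for the pattern anywhere in the string.
The match spans [1:5] → "'mz'".

"'mz'"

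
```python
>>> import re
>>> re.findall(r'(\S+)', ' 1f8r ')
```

['1f8r']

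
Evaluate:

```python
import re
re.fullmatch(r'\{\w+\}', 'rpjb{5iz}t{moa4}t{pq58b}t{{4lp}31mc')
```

`re.fullmatch` is like wrapping the pattern in `^…$` (in single-line mode).
Here the string isn't matched end-to-end, so the call returns None.

None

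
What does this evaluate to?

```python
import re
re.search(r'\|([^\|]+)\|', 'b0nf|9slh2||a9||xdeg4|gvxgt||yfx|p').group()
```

`re.search` scans for the first position where the pattern succeeds.
The match spans [4:11] → '|9slh2|'.
Captured: group 1 = '9slh2'.

'|9slh2|'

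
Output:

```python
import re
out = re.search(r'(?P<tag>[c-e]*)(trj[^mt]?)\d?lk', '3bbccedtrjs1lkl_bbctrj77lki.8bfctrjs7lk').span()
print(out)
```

The match spans [3:14] → 'ccedtrjs1lk'.

(3, 14)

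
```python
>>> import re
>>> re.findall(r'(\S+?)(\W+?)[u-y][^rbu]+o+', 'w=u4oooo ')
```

This matches one or more of a non-whitespace character (lazy) (captured); then one or more of a non-word character (lazy) (captured); then a character in [u-y], then one or more of any character except [rbu], then one or more of the literal 'o'.
Multiple groups make `findall` return tuples — one 2-tuple for the one match.

[('w', '=')]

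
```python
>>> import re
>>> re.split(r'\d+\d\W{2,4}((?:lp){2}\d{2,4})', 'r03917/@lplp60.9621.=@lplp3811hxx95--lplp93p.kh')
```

['r', 'lplp60', '.', 'lplp3811', 'hxx', 'lplp93', 'p.kh']

Pattern: one or more of a digit; then a digit, then 2 to 4 of a non-word character; then the literal 'lp' repeated 2 times, then 2 to 4 of a digit (captured).
Matches to split on: at [1:14] → '03917/@lplp60'; at [15:30] → '9621.=@lplp3811'; at [33:43] → '95--lplp93'.
The group in the pattern means `split` returns the separators' captures alongside the pieces.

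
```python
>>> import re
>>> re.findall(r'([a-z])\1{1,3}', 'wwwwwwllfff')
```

A backreference is literal: `\1` must see the identical characters the first group matched.
Matches: at [0:4] match 'wwww', group 1 = 'w'; at [4:6] match 'ww', group 1 = 'w'; at [6:8] match 'll', group 1 = 'l'; at [8:11] match 'fff', group 1 = 'f'.
One capturing group, so `findall` returns just the captured substring from each match — 4 in all.

['w', 'w', 'l', 'f']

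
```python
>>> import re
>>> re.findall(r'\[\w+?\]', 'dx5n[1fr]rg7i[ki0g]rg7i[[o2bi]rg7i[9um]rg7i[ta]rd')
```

Walking the string: at [4:9] → '[1fr]'; at [13:19] → '[ki0g]'; at [24:30] → '[o2bi]'; at [34:39] → '[9um]'; at [43:47] → '[ta]'.
With no groups in the pattern, `findall` gives back each whole match — 5 here.

['[1fr]', '[ki0g]', '[o2bi]', '[9um]', '[ta]']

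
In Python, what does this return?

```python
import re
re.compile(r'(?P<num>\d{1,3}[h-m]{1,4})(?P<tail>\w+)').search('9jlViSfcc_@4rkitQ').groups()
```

('9jl', 'ViSfcc_')

The match spans [0:10] → '9jlViSfcc_'.
Captured: group 1 = '9jl', group 2 = 'ViSfcc_'.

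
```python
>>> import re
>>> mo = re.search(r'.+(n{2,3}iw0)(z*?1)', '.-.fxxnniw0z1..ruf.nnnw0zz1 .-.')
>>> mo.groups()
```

The match spans [0:13] → '.-.fxxnniw0z1'.
Captured: group 1 = 'nniw0', group 2 = 'z1'.

('nniw0', 'z1')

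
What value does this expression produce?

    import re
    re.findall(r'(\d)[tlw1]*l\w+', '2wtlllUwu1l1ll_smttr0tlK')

['2']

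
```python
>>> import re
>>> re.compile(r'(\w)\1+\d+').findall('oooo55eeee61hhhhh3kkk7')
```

['o', 'e', 'h', 'k']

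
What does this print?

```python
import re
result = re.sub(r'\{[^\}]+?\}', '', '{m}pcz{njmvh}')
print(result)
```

pcz

`sub` substitutes '' at each match site.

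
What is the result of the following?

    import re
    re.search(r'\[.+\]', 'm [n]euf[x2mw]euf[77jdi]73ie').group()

Unlike `match`, `search` isn't anchored — it looks for the pattern anywhere in the string.
The match spans [2:24] → '[n]euf[x2mw]euf[77jdi]'.

'[n]euf[x2mw]euf[77jdi]'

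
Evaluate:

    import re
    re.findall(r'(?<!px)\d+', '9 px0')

['9']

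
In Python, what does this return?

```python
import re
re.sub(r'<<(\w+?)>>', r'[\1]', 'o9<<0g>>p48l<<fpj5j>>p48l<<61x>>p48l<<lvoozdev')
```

Matches: at [2:8] → '<<0g>>'; at [12:21] → '<<fpj5j>>'; at [25:32] → '<<61x>>'.
Each match is replaced using the text its own group 1 captured.

'o9[0g]p48l[fpj5j]p48l[61x]p48l<<lvoozdev'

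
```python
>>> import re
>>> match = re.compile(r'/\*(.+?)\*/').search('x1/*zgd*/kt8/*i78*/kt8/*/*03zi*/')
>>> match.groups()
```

('zgd',)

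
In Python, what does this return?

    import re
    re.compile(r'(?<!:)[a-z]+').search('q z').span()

(0, 1)

`(?!…)`/`(?<!…)` only lets a position through if the neighbouring text does NOT match; no characters are consumed.
The match spans [0:1] → 'q'.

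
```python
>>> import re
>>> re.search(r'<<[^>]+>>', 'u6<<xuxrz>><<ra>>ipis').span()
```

(2, 11)

`re.search` tries every starting position until one works.
The match spans [2:11] → '<<xuxrz>>'.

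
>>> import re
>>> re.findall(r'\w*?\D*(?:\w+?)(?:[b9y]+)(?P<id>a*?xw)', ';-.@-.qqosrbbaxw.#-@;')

['axw']

The pattern matches zero or more of a word character (lazy), then zero or more of a non-digit; then one or more of a word character (lazy) (non-capturing group); then one or more of one of [b9y] (non-capturing group); then zero or more of the literal 'a' (lazy), then the literal 'xw' (captured as 'id').
Walking the string: at [0:16] match ';-.@-.qqosrbbaxw', group 1 = 'axw'.
`findall` collects group 1 from the one match (1 total).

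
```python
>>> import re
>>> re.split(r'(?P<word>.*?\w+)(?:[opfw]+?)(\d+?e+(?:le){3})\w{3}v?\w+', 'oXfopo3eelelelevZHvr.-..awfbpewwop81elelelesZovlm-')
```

Pattern: zero or more of any character (lazy), then one or more of a word character (captured as 'word'); then one or more of one of [opfw] (lazy) (non-capturing group); then one or more of a digit (lazy), then one or more of the literal 'e', then the literal 'le' repeated 3 times (captured); then exactly 3 of a word character, then optionally a literal 'v', then one or more of a word character.
Matches to split on: at [0:20] → 'oXfopo3eelelelevZHvr'; at [20:49] → '.-..awfbpewwop81elelelesZovlm'.
Because the pattern has a capturing group, `split` also inserts each captured text between the pieces.

['', 'oXfop', '3eelelele', '', '.-..awfbpewwo', '81elelele', '-']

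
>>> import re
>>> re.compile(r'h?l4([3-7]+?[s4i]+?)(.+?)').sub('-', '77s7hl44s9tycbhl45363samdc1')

'77s7-tycb-mdc1'

Lazy quantifiers expand one character at a time until the remainder of the pattern can match.
`sub` substitutes '-' at each match site.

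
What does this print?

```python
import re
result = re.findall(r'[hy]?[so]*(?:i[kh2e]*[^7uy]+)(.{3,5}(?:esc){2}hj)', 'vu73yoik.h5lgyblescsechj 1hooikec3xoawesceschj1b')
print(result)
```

['oawesceschj']

This matches optionally one of [hy], then zero or more of one of [so]; then the literal 'i', then zero or more of one of [kh2e], then one or more of any character except [7uy] (non-capturing group); then 3 to 5 of any character, then the literal 'esc' repeated 2 times, then the literal 'hj' (captured).
Walking the string: at [26:46] match 'hooikec3xoawesceschj', group 1 = 'oawesceschj'.
`findall` collects group 1 from the one match (1 total).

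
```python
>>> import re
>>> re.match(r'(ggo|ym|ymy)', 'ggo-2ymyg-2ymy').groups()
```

The match spans [0:3] → 'ggo'.
Captured: group 1 = 'ggo'.

('ggo',)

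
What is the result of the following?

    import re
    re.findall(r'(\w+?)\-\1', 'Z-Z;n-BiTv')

['Z']

The backreference `\1` re-matches whatever the first group consumed, character for character.
Scanning left to right: at [0:3] match 'Z-Z', group 1 = 'Z'.
Because there's exactly one group, `findall` drops the full match and keeps group 1 from the one hit.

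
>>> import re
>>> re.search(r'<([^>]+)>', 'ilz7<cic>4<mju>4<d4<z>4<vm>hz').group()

`re.search` scans for the first position where the pattern succeeds.
The match spans [4:9] → '<cic>'.
Captured: group 1 = 'cic'.

'<cic>'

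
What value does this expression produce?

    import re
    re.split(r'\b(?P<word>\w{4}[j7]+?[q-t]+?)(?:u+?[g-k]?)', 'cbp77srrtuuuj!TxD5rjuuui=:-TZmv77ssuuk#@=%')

['', 'cbp77srrt', 'uuj!TxD5rjuuui=:-', 'TZmv77ss', 'uk#@=%']

The pattern matches a word boundary (`\b`, zero-width); then exactly 4 of a word character, then one or more of one of [j7] (lazy), then one or more of a character in [q-t] (lazy) (captured as 'word'); then one or more of the literal 'u' (lazy), then optionally a character in [g-k] (non-capturing group).
Matches to split on: at [0:10] → 'cbp77srrtu'; at [27:36] → 'TZmv77ssu'.
Because the pattern has a capturing group, `split` also inserts each captured text between the pieces.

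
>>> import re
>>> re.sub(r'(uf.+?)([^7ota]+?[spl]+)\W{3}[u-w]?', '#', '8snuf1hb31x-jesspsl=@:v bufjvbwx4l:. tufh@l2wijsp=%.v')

With the lazy modifier that quantifier settles for the fewest repetitions that let the rest of the pattern succeed (the atoms after it are unaffected and can still be greedy).
`sub` substitutes '#' at each match site.

'8sn# b#t#'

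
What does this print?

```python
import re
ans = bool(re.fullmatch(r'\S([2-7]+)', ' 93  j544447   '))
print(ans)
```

For `fullmatch`, every character of the input must be accounted for by the pattern.
Here the pattern can't cover the whole string, so the call returns None, and `bool(None)` is False.

False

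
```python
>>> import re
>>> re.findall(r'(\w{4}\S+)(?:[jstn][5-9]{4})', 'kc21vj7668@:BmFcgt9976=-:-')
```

Pattern: exactly 4 of a word character, then one or more of a non-whitespace character (captured); then one of [jstn], then exactly 4 of a character in [5-9] (non-capturing group).
Matches: at [0:22] match 'kc21vj7668@:BmFcgt9976', group 1 = 'kc21vj7668@:BmFcg'.
One capturing group, so `findall` returns just the captured substring from the one match — 1 in all.

['kc21vj7668@:BmFcg']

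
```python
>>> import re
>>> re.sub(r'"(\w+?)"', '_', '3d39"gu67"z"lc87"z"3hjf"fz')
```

'3d39_z_z_fz'

Matches: at [4:10] → '"gu67"'; at [11:17] → '"lc87"'; at [18:24] → '"3hjf"'.
Each match is replaced by '_'.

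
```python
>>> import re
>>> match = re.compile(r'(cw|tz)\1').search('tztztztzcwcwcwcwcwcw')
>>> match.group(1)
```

`\1` is not a pattern — it's the concrete string captured by group 1, re-applied verbatim.
`re.search` tries every starting position until one works.
The match spans [0:4] → 'tztz'.
Captured: group 1 = 'tz'.

'tz'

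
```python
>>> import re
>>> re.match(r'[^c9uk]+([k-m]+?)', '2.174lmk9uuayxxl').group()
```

With `match`, the pattern is implicitly anchored at the beginning.
The match spans [0:8] → '2.174lmk'.

'2.174lmk'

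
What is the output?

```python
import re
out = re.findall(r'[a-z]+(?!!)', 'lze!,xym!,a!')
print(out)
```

['lz', 'xy']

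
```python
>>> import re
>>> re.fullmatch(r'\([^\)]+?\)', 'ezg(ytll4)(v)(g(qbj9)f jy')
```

For `fullmatch`, every character of the input must be accounted for by the pattern.
Here there's no way to consume every character, so the call returns None.

None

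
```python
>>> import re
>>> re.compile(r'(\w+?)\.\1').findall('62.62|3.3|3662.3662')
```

['62', '3', '3662']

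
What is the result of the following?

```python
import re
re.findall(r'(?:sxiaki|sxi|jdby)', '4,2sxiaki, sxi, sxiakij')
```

Alternation isn't longest-match — the leftmost alternative that fits at this position is chosen.
Since nothing is captured, `findall` lists the 3 matched substrings directly.

['sxiaki', 'sxi', 'sxiaki']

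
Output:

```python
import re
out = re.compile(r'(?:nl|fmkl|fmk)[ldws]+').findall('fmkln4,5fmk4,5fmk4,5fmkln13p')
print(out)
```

['fmkl', 'fmkl']

Scanning left to right: at [0:4] → 'fmkl'; at [20:24] → 'fmkl'.
Since nothing is captured, `findall` lists the 2 matched substrings directly.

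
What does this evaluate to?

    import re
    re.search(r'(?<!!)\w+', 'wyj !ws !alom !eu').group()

'wyj'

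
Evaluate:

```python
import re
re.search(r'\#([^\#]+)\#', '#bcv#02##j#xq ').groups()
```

('bcv',)

The match spans [0:5] → '#bcv#'.
Captured: group 1 = 'bcv'.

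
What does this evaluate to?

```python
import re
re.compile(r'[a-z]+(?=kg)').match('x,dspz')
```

None

`re.match` won't scan ahead — the pattern has to work from the very first character.
Here the string doesn't start with a match, so the call returns None.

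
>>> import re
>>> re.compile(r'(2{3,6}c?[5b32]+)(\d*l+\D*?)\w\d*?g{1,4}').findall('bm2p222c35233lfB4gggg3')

[('222c35233', 'lf')]

The pattern matches 3 to 6 of the literal '2', then optionally a literal 'c', then one or more of one of [5b32] (captured); then zero or more of a digit, then one or more of the literal 'l', then zero or more of a non-digit (lazy) (captured); then a word character, then zero or more of a digit (lazy), then 1 to 4 of the literal 'g'.
With the lazy modifier that quantifier settles for the fewest repetitions that let the rest of the pattern succeed (the atoms after it are unaffected and can still be greedy).
Scanning left to right: at [4:21] match '222c35233lfB4gggg', groups = ('222c35233', 'lf').
Multiple groups make `findall` return tuples — one 2-tuple for the one match.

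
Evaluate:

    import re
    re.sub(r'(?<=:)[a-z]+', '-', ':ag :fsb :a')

The `(?=…)`/`(?<=…)` assertion just peeks at neighbouring text; it doesn't advance the match position.
Matches: at [1:3] → 'ag'; at [5:8] → 'fsb'; at [10:11] → 'a'.
Every occurrence is swapped for '-'.

':- :- :-'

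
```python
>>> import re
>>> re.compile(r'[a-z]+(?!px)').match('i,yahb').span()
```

The negative lookahead/lookbehind blocks any match where the forbidden context is present.
`match` is anchored at position 0; if the pattern doesn't fit there, it returns None.
The match spans [0:1] → 'i'.

(0, 1)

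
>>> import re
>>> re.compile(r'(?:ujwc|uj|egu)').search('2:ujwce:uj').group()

The regex engine tests alternatives in the order written; an earlier branch that matches wins even if a later one would match more.
`re.search` tries every starting position until one works.
The match spans [2:6] → 'ujwc'.

'ujwc'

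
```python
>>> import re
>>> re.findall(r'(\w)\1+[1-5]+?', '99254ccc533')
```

A backreference is literal: `\1` must see the identical characters the first group matched.
Scanning left to right: at [0:3] match '992', group 1 = '9'; at [5:9] match 'ccc5', group 1 = 'c'.
One capturing group, so `findall` returns just the captured substring from each match — 2 in all.

['9', 'c']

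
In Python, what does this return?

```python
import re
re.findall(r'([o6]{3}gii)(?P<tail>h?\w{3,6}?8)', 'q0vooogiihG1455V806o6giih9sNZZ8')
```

2 groups means each result is a tuple of 2 captured strings — 2 here.

[('ooogii', 'hG1455V8'), ('6o6gii', 'h9sNZZ8')]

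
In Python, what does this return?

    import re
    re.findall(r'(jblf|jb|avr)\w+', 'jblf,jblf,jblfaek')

The regex engine tests alternatives in the order written; an earlier branch that matches wins even if a later one would match more.
Scanning left to right: at [0:4] match 'jblf', group 1 = 'jb'; at [5:9] match 'jblf', group 1 = 'jb'; at [10:17] match 'jblfaek', group 1 = 'jblf'.
`findall` collects group 1 from each match (3 total).

['jb', 'jb', 'jblf']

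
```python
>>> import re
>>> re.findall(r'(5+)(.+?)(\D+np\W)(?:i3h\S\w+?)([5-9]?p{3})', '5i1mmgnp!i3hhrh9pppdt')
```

The pattern matches one or more of a literal '5' (captured); then one or more of any character (lazy) (captured); then one or more of a non-digit, then the literal 'np', then a non-word character (captured); then the literal 'i3h', then a non-whitespace character, then one or more of a word character (lazy) (non-capturing group); then optionally a character in [5-9], then exactly 3 of a literal 'p' (captured).
A non-greedy quantifier consumes as few characters as it can — just enough that the remainder of the pattern still matches from where it stops; whatever follows it matches normally.
Scanning left to right: at [0:19] match '5i1mmgnp!i3hhrh9ppp', groups = ('5', 'i1', 'mmgnp!', '9ppp').
4 groups means the one result is a tuple of 4 captured strings — 1 here.

[('5', 'i1', 'mmgnp!', '9ppp')]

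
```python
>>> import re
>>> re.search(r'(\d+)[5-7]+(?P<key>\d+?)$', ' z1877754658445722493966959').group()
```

'1877754658445722493966959'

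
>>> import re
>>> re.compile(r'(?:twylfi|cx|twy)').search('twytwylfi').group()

'twy'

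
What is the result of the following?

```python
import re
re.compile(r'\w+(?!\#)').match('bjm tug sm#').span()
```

(0, 3)

The negative lookaround is zero-width — it rules out positions where the adjacent text would match, without consuming anything.
`re.match` won't scan ahead — the pattern has to work from the very first character.
The match spans [0:3] → 'bjm'.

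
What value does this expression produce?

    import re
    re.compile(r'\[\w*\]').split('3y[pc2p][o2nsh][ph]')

['3y', '', '', '']

Matches to split on: at [2:8] → '[pc2p]'; at [8:15] → '[o2nsh]'; at [15:19] → '[ph]'.
The string is cut at each match, leaving 4 pieces.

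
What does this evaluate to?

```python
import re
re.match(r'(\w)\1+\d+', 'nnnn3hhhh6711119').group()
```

'nnnn3'

After group 1 captures some text, `\1` only succeeds where that same text appears again.
With `match`, the pattern is implicitly anchored at the beginning.
The match spans [0:5] → 'nnnn3'.
Captured: group 1 = 'n'.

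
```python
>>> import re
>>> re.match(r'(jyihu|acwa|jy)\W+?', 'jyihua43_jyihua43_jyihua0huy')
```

None

`re.match` won't scan ahead — the pattern has to work from the very first character.
Here the string doesn't start with a match, so the call returns None.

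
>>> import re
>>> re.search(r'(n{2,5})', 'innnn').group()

The match spans [1:5] → 'nnnn'.

'nnnn'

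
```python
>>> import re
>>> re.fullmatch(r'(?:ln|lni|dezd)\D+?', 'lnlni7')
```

None

For `fullmatch`, every character of the input must be accounted for by the pattern.
Here the pattern can't cover the whole string, so the call returns None.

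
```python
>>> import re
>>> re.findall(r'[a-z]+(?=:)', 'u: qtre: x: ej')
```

['u', 'qtre', 'x']

Because the assertion is zero-width, the text it checks is not consumed and won't appear in the result.
Scanning left to right: at [0:1] → 'u'; at [3:7] → 'qtre'; at [9:10] → 'x'.
No capturing groups, so `findall` returns the 3 full match strings.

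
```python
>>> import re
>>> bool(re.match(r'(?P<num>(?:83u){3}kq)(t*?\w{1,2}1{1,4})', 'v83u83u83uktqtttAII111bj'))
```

False

The pattern matches the literal '83u' repeated 3 times, then the literal 'kq' (captured as 'num'); then zero or more of the literal 't' (lazy), then 1 to 2 of a word character, then 1 to 4 of a literal '1' (captured).
`re.match` only tries the pattern at the start of the string.
Here the string doesn't start with a match, so the call returns None, and `bool(None)` is False.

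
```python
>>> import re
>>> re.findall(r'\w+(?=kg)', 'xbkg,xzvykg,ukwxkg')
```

Because the assertion is zero-width, the text it checks is not consumed and won't appear in the result.
Walking the string: at [0:2] → 'xb'; at [5:9] → 'xzvy'; at [12:16] → 'ukwx'.
Since nothing is captured, `findall` lists the 3 matched substrings directly.

['xb', 'xzvy', 'ukwx']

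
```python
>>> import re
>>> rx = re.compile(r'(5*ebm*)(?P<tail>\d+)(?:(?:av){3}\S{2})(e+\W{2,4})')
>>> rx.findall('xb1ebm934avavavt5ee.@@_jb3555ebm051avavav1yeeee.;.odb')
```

[('ebm', '934', 'ee.@@'), ('555ebm', '051', 'eeee.;.')]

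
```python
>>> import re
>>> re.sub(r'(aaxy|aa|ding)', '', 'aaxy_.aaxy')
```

'_.'

Alternation isn't longest-match — the leftmost alternative that fits at this position is chosen.
Each match is replaced by ''.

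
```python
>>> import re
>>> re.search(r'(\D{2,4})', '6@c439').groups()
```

('@c',)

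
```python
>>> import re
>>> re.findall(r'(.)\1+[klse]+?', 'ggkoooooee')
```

['g', 'o']

The backreference `\1` re-matches whatever the first group consumed, character for character.
Scanning left to right: at [0:3] match 'ggk', group 1 = 'g'; at [3:9] match 'oooooe', group 1 = 'o'.
Because there's exactly one group, `findall` drops the full match and keeps group 1 from each hit.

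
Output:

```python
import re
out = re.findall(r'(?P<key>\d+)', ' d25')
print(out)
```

['25']

This matches one or more of a digit (captured as 'key').
With a single group, `findall` returns only what that group captured — 1 item.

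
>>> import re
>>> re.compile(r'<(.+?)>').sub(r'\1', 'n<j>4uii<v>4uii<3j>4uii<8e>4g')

Lazy quantifiers expand one character at a time until the remainder of the pattern can match.
Matches: at [1:4] → '<j>'; at [8:11] → '<v>'; at [15:19] → '<3j>'; at [23:27] → '<8e>'.
Each match is replaced using the text its own group 1 captured.

'nj4uiiv4uii3j4uii8e4g'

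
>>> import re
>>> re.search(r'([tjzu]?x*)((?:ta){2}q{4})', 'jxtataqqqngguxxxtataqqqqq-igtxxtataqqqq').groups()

('uxxx', 'tataqqqq')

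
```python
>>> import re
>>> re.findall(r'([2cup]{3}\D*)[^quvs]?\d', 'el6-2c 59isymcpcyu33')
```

Pattern: exactly 3 of one of [2cup], then zero or more of a non-digit (captured); then optionally any character except [quvs], then a digit.
`findall` collects group 1 from the one match (1 total).

['cpcyu']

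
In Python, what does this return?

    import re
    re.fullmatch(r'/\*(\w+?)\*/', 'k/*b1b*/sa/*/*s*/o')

`re.fullmatch` requires the pattern to consume the entire string.
Here there's no way to consume every character, so the call returns None.

None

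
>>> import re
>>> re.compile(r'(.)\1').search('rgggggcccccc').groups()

('g',)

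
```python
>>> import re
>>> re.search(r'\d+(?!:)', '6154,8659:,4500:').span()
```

Because the assertion is negative and zero-width, positions next to the forbidden text are skipped.
The match spans [0:4] → '6154'.

(0, 4)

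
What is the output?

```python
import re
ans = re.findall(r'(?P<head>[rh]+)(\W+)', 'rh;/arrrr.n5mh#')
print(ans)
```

Pattern: one or more of one of [rh] (captured as 'head'); then one or more of a non-word character (captured).
Walking the string: at [0:4] match 'rh;/', groups = ('rh', ';/'); at [5:10] match 'rrrr.', groups = ('rrrr', '.'); at [13:15] match 'h#', groups = ('h', '#').
Multiple groups make `findall` return tuples — one 2-tuple for each match.

[('rh', ';/'), ('rrrr', '.'), ('h', '#')]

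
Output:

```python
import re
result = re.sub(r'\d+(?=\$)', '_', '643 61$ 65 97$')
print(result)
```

Because the assertion is zero-width, the text it checks is not consumed and won't appear in the result.
Each match is replaced by '_'.

643 _$ 65 _$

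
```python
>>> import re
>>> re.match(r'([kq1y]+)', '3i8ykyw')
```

This matches one or more of one of [kq1y] (captured).
`match` is anchored at position 0; if the pattern doesn't fit there, it returns None.
Here the pattern fails at index 0, so the call returns None.

None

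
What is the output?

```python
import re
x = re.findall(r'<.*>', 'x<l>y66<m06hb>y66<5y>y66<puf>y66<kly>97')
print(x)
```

`findall` yields the raw match text (1 of them) because the pattern has no groups.

['<l>y66<m06hb>y66<5y>y66<puf>y66<kly>']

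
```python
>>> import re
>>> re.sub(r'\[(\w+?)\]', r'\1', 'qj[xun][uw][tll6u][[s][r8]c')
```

'qjxunuwtll6u[sr8c'

`\1` in the replacement pulls in group 1's text for each match.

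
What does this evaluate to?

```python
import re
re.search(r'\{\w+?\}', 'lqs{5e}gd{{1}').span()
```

(3, 7)

`search` walks the string left to right and returns the first match it finds.
The match spans [3:7] → '{5e}'.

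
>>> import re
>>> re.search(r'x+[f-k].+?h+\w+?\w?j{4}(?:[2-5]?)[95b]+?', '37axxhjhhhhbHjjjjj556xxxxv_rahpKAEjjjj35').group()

'xxhjhhhhbHjjjjj55'

Lazy quantifiers expand one character at a time until the remainder of the pattern can match.
The match spans [3:20] → 'xxhjhhhhbHjjjjj55'.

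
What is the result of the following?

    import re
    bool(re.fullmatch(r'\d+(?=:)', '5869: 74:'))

False

The lookaround is zero-width — it requires the adjacent text to match without consuming it, so the asserted text isn't part of the match.
For `fullmatch`, every character of the input must be accounted for by the pattern.
Here there's no way to consume every character, so the call returns None, and `bool(None)` is False.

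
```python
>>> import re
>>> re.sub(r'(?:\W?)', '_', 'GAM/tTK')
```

Pattern: optionally a non-word character (non-capturing group).
Matches: at [0:0] → ''; at [1:1] → ''; at [2:2] → ''; at [3:4] → '/'; at [4:4] → ''; ….
Every occurrence is swapped for '_'.

'_G_A_M__t_T_K_'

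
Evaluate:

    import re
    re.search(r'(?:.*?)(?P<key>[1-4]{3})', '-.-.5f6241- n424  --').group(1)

The pattern matches zero or more of any character (lazy) (non-capturing group); then exactly 3 of a character in [1-4] (captured as 'key').
A `+?`/`*?`/`{m,n}?` starts at its minimum and grows only as far as needed for what follows to match.
`search` walks the string left to right and returns the first match it finds.
The match spans [0:10] → '-.-.5f6241'.
Captured: group 1 = '241'.

'241'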